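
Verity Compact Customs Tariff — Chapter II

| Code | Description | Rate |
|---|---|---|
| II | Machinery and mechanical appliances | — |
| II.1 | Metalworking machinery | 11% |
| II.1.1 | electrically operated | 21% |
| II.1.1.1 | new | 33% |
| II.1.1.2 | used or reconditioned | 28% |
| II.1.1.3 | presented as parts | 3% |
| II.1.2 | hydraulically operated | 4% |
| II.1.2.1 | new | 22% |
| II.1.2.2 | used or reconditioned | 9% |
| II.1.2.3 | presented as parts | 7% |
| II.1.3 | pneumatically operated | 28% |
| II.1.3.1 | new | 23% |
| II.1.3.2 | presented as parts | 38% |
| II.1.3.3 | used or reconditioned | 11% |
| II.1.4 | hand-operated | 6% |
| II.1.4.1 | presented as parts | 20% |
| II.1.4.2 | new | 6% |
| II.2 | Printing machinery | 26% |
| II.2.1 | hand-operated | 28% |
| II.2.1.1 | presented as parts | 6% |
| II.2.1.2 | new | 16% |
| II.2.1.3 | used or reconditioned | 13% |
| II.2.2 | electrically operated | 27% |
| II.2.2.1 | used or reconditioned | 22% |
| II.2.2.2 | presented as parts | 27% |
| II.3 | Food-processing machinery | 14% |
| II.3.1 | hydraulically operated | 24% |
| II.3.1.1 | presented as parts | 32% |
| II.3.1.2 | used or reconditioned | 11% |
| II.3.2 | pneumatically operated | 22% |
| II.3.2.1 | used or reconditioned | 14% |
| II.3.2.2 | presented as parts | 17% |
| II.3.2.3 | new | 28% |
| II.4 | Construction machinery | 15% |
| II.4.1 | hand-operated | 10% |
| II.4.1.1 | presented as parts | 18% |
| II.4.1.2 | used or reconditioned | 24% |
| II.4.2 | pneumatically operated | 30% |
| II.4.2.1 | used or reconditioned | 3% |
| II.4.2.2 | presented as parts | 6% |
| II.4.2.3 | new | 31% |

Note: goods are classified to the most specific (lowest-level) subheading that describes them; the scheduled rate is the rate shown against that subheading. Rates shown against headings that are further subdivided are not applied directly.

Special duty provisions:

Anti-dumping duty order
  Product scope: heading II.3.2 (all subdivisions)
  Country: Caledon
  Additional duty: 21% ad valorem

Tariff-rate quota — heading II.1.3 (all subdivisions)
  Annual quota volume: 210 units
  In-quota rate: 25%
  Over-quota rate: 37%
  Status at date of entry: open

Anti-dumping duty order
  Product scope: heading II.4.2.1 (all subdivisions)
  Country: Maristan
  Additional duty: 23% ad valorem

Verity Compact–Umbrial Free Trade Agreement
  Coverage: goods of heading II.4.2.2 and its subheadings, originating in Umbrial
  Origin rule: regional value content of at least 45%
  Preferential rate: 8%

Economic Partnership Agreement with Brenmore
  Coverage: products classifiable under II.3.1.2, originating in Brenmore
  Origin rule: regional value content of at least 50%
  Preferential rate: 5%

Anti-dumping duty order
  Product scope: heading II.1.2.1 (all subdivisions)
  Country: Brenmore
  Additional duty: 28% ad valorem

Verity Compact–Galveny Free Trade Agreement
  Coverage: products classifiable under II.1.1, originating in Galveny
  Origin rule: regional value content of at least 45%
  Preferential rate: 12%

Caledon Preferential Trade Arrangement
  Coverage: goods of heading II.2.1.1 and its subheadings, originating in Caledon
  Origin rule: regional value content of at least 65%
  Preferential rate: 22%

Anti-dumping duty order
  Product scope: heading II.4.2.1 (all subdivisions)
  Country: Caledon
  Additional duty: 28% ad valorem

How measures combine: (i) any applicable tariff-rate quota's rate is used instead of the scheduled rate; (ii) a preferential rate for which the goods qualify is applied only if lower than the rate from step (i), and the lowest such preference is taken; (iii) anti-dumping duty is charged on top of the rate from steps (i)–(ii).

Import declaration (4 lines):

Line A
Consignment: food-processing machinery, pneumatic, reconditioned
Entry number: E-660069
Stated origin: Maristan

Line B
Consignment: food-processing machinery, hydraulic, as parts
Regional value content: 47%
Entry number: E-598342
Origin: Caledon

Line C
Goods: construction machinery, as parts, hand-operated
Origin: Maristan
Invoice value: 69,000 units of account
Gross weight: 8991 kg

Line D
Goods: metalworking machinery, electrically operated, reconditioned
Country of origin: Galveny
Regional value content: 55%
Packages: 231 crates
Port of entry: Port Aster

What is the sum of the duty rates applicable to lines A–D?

76%

Line A: food-processing → II.3; pneumatic → II.3.2; reconditioned → II.3.2.1. Scheduled 14%. No special measure applies. → 14%.
Line B: food-processing → II.3; hydraulic → II.3.1; as parts → II.3.1.1. Scheduled 32%. Caledon agreement on II.2.1.1: II.3.1.1 not covered. → 32%.
Line C: construction → II.4; hand-operated → II.4.1; as parts → II.4.1.1. Scheduled 18%. No special measure applies. → 18%.
Line D: metalworking → II.1; electrically operated → II.1.1; reconditioned → II.1.1.2. Scheduled 28%. Galveny agreement on II.1.1: RVC ≥ 45% → 12% available; preferential 12%. → 12%.
Sum: 14% + 32% + 18% + 12% = 76%.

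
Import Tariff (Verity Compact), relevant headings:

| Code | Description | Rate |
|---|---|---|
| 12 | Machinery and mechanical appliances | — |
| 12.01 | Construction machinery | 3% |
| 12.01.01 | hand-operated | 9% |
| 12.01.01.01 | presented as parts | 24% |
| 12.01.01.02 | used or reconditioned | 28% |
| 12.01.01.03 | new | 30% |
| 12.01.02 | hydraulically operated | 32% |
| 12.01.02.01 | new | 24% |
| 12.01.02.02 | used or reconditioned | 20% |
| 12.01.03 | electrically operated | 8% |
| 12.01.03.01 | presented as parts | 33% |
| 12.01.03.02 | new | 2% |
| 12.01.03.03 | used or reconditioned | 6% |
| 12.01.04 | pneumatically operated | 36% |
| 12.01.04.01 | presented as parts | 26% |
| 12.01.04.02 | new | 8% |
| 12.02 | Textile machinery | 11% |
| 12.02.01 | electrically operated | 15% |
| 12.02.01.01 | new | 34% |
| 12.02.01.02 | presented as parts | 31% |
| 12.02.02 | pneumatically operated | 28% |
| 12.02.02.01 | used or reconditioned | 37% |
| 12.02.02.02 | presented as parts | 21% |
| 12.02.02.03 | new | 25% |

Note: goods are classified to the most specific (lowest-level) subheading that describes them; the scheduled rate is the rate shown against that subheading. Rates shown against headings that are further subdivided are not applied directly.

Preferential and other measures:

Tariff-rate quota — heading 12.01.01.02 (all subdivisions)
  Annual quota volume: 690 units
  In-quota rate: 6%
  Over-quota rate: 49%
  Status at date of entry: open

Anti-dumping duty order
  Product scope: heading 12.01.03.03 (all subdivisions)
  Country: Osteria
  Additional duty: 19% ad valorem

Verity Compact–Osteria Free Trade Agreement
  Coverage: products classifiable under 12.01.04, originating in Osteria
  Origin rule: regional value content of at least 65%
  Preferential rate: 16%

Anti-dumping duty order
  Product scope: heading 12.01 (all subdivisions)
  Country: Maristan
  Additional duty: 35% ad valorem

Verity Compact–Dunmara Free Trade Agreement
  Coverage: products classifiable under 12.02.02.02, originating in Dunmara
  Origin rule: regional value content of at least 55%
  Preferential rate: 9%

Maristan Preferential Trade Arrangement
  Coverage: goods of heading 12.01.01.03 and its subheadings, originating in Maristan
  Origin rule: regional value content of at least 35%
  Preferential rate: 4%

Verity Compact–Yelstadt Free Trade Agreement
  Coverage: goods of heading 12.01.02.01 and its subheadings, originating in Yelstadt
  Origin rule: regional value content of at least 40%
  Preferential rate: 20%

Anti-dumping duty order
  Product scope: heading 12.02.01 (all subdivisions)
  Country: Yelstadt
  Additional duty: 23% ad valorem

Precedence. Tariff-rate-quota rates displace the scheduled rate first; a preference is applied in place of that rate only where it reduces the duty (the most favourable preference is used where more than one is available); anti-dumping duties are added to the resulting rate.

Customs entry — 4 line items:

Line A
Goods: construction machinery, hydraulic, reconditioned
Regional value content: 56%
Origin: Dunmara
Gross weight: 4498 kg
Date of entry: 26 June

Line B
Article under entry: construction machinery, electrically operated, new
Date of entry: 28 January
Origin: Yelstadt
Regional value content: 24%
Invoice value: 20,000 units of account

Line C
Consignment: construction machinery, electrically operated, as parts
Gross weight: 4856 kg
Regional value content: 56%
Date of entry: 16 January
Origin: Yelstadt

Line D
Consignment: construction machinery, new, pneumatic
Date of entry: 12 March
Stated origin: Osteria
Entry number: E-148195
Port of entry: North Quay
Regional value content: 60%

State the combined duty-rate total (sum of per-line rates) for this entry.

Line A: construction → 12.01; hydraulic → 12.01.02; reconditioned → 12.01.02.02. Scheduled 20%. Dunmara agreement on 12.02.02.02: 12.01.02.02 not covered. → 20%.
Line B: construction → 12.01; electrically operated → 12.01.03; new → 12.01.03.02. Scheduled 2%. Yelstadt agreement on 12.01.02.01: 12.01.03.02 not covered. → 2%.
Line C: construction → 12.01; electrically operated → 12.01.03; as parts → 12.01.03.01. Scheduled 33%. Yelstadt agreement on 12.01.02.01: 12.01.03.01 not covered. → 33%.
Line D: construction → 12.01; pneumatic → 12.01.04; new → 12.01.04.02. Scheduled 8%. Osteria agreement on 12.01.04: RVC < 65%. → 8%.
Sum: 20% + 2% + 33% + 8% = 63%.

63%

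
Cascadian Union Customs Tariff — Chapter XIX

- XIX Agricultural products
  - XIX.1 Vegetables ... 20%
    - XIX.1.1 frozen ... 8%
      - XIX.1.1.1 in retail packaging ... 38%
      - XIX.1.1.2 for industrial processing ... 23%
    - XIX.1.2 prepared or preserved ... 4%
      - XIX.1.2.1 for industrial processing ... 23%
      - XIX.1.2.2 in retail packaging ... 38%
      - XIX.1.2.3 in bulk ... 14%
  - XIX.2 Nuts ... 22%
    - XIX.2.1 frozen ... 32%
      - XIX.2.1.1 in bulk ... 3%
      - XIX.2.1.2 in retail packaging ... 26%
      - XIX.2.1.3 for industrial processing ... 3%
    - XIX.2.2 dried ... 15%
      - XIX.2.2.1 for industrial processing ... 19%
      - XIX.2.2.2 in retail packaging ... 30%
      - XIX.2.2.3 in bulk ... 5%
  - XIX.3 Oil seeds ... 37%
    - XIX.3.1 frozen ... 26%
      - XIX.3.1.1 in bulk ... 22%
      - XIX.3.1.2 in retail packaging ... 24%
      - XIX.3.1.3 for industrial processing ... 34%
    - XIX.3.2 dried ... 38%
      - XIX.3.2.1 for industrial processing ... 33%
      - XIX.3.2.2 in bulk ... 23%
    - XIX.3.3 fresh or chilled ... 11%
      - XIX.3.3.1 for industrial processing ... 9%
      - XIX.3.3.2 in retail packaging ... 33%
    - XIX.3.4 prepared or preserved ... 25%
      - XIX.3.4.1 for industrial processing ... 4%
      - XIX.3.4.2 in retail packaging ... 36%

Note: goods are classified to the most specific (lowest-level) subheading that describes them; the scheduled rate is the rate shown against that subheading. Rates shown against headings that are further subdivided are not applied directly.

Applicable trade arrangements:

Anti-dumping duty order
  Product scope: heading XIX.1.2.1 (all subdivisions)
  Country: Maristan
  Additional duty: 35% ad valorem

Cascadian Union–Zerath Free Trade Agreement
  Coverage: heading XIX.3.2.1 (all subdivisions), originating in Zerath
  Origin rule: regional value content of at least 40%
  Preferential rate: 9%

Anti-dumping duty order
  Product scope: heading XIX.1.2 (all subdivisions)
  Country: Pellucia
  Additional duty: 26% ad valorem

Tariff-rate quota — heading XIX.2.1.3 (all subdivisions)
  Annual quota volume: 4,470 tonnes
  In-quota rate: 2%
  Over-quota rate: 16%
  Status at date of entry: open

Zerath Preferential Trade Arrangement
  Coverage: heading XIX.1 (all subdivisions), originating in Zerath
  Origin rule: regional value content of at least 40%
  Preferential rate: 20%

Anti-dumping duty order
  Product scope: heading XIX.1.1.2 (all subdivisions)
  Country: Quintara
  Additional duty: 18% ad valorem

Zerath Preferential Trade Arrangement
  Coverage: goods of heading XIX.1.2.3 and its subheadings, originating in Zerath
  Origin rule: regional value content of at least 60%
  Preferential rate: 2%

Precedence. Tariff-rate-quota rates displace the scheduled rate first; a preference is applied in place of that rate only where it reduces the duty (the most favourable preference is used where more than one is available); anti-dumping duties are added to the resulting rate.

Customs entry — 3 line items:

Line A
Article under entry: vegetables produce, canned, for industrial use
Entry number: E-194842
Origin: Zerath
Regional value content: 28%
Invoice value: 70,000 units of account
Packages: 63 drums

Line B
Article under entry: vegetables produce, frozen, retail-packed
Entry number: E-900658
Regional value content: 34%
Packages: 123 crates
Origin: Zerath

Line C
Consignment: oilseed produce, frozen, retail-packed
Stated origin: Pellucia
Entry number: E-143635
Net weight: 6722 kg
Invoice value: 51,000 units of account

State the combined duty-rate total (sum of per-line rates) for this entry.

85%

Line A: vegetables → XIX.1; canned → XIX.1.2; for industrial use → XIX.1.2.1. Scheduled 23%. Zerath agreement on XIX.3.2.1: XIX.1.2.1 not covered; Zerath agreement on XIX.1: RVC < 40%; Zerath agreement on XIX.1.2.3: XIX.1.2.1 not covered. → 23%.
Line B: vegetables → XIX.1; frozen → XIX.1.1; retail-packed → XIX.1.1.1. Scheduled 38%. Zerath agreement on XIX.3.2.1: XIX.1.1.1 not covered; Zerath agreement on XIX.1: RVC < 40%; Zerath agreement on XIX.1.2.3: XIX.1.1.1 not covered. → 38%.
Line C: oilseed → XIX.3; frozen → XIX.3.1; retail-packed → XIX.3.1.2. Scheduled 24%. No special measure applies. → 24%.
Sum: 23% + 38% + 24% = 85%.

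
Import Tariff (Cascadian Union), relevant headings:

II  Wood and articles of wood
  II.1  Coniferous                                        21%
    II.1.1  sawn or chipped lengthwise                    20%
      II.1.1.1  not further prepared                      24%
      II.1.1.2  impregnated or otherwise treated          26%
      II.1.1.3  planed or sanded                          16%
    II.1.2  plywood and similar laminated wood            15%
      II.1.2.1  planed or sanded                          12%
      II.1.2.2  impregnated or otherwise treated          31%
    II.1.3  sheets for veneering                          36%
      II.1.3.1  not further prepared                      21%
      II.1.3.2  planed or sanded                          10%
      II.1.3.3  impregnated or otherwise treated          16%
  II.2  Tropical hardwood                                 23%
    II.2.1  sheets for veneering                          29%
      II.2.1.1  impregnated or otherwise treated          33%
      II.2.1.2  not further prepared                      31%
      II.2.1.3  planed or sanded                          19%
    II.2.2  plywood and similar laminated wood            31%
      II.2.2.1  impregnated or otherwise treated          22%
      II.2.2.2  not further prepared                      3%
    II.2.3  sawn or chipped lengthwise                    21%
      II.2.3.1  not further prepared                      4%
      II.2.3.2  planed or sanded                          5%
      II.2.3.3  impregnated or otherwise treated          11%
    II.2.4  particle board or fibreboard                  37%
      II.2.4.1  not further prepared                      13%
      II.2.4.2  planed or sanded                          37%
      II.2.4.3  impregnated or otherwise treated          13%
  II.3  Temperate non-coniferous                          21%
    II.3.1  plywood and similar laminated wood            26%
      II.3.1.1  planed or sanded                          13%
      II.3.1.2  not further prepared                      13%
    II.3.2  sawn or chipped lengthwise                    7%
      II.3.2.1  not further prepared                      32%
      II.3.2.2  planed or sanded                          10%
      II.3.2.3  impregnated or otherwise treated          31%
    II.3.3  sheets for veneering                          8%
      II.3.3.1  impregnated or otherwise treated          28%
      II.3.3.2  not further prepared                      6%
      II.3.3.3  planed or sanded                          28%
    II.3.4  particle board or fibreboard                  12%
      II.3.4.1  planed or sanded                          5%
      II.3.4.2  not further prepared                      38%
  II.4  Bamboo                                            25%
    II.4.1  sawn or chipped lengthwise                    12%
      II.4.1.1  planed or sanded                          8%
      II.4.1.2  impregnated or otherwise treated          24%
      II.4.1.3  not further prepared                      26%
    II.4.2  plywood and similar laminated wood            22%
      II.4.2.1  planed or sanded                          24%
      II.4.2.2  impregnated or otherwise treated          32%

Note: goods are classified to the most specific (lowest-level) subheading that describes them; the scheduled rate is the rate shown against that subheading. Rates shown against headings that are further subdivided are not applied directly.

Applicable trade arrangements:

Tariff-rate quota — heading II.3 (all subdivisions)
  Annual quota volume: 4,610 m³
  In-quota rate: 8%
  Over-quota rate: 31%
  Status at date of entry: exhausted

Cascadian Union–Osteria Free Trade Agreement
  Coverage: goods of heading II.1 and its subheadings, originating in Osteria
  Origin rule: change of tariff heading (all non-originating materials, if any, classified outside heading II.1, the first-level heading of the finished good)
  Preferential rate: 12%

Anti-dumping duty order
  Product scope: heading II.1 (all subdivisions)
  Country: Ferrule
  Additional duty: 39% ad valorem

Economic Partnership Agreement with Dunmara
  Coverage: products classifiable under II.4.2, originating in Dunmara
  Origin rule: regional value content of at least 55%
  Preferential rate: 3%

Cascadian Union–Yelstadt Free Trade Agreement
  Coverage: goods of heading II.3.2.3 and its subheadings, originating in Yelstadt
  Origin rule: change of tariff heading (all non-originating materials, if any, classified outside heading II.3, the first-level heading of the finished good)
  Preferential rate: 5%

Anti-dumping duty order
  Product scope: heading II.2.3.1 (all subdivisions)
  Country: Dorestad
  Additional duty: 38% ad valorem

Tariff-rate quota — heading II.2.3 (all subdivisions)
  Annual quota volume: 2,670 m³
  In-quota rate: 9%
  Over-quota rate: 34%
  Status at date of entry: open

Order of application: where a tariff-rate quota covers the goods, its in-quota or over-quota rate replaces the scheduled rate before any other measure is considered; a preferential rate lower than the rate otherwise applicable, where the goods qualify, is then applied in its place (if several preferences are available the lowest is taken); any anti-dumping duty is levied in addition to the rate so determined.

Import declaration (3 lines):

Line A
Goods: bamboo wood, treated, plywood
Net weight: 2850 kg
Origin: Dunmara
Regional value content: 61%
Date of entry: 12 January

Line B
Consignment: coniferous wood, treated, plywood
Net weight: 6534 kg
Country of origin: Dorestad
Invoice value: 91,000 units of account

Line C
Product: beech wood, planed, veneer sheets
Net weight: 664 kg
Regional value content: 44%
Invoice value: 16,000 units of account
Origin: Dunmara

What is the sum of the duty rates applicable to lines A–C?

Line A: bamboo → II.4; plywood → II.4.2; treated → II.4.2.2. Scheduled 32%. Dunmara agreement on II.4.2: RVC ≥ 55% → 3% available; preferential 3%. → 3%.
Line B: coniferous → II.1; plywood → II.1.2; treated → II.1.2.2. Scheduled 31%. No special measure applies. → 31%.
Line C: beech → II.3; veneer sheets → II.3.3; planed → II.3.3.3. Scheduled 28%. quota on II.3 exhausted → over-quota 31%; Dunmara agreement on II.4.2: II.3.3.3 not covered. → 31%.
Sum: 3% + 31% + 31% = 65%.

65%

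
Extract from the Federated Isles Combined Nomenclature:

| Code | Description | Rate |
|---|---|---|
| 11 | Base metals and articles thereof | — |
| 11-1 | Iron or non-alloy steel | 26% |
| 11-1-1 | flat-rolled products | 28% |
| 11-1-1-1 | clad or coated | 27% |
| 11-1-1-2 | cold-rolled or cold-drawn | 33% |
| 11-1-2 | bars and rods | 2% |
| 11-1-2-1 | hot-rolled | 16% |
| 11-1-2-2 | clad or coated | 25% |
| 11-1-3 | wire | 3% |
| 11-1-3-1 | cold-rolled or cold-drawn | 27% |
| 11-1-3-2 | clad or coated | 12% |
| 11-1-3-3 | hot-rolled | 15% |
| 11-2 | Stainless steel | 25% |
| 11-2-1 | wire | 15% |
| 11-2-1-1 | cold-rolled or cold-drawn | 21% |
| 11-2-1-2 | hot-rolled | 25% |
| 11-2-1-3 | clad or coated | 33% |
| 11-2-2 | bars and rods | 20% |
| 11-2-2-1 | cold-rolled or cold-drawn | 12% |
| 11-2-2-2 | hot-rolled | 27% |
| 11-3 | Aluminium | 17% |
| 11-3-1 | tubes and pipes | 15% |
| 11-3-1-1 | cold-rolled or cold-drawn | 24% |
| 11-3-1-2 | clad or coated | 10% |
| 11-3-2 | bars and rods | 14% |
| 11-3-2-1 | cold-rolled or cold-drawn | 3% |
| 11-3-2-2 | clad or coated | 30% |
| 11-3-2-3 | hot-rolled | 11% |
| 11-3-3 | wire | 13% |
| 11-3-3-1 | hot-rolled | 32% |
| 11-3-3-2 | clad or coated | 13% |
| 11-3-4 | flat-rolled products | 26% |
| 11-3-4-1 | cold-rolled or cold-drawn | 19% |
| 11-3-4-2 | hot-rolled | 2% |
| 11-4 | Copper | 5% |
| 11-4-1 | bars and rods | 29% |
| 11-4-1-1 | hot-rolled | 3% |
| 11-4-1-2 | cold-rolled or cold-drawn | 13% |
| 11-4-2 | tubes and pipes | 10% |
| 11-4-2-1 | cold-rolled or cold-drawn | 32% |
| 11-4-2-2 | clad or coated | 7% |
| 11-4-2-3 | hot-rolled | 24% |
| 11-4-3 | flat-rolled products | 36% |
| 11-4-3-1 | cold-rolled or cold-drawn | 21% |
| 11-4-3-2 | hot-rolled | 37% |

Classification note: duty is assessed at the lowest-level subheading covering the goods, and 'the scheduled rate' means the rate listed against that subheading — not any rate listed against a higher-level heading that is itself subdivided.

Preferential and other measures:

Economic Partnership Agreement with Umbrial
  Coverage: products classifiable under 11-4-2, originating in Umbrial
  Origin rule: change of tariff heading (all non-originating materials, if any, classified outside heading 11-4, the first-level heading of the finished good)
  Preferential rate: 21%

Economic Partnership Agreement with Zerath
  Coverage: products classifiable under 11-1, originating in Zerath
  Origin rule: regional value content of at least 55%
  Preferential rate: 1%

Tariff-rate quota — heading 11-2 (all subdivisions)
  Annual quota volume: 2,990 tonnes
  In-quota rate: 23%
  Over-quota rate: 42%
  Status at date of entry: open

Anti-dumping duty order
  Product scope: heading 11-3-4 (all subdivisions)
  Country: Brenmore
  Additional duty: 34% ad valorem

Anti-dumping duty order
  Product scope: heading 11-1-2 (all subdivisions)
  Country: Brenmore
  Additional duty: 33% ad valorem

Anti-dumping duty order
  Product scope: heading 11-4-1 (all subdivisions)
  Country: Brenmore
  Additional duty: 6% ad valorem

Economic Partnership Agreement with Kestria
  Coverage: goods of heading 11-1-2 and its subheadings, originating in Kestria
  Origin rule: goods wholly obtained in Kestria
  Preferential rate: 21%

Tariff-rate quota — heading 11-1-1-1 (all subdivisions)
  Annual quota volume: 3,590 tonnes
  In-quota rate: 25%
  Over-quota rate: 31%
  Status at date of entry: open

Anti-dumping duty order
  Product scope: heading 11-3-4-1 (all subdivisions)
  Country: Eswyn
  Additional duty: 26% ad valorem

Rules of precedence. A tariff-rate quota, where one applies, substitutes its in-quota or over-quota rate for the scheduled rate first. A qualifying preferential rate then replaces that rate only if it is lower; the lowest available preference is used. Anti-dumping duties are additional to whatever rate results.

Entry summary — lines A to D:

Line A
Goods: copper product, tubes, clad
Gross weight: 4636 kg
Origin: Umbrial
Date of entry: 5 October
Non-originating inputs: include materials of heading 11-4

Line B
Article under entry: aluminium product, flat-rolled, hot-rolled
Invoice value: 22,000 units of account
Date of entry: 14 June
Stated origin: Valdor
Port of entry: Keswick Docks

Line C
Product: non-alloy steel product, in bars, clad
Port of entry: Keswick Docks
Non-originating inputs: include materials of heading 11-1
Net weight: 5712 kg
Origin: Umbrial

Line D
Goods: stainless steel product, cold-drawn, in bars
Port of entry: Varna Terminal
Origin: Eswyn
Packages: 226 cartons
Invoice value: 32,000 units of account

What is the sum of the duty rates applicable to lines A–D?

57%

Line A: copper → 11-4; tubes → 11-4-2; clad → 11-4-2-2. Scheduled 7%. Umbrial agreement on 11-4-2: CTH not met. → 7%.
Line B: aluminium → 11-3; flat-rolled → 11-3-4; hot-rolled → 11-3-4-2. Scheduled 2%. No special measure applies. → 2%.
Line C: non-alloy steel → 11-1; in bars → 11-1-2; clad → 11-1-2-2. Scheduled 25%. Umbrial agreement on 11-4-2: 11-1-2-2 not covered. → 25%.
Line D: stainless steel → 11-2; in bars → 11-2-2; cold-drawn → 11-2-2-1. Scheduled 12%. quota on 11-2 open → in-quota 23%. → 23%.
Sum: 7% + 2% + 25% + 23% = 57%.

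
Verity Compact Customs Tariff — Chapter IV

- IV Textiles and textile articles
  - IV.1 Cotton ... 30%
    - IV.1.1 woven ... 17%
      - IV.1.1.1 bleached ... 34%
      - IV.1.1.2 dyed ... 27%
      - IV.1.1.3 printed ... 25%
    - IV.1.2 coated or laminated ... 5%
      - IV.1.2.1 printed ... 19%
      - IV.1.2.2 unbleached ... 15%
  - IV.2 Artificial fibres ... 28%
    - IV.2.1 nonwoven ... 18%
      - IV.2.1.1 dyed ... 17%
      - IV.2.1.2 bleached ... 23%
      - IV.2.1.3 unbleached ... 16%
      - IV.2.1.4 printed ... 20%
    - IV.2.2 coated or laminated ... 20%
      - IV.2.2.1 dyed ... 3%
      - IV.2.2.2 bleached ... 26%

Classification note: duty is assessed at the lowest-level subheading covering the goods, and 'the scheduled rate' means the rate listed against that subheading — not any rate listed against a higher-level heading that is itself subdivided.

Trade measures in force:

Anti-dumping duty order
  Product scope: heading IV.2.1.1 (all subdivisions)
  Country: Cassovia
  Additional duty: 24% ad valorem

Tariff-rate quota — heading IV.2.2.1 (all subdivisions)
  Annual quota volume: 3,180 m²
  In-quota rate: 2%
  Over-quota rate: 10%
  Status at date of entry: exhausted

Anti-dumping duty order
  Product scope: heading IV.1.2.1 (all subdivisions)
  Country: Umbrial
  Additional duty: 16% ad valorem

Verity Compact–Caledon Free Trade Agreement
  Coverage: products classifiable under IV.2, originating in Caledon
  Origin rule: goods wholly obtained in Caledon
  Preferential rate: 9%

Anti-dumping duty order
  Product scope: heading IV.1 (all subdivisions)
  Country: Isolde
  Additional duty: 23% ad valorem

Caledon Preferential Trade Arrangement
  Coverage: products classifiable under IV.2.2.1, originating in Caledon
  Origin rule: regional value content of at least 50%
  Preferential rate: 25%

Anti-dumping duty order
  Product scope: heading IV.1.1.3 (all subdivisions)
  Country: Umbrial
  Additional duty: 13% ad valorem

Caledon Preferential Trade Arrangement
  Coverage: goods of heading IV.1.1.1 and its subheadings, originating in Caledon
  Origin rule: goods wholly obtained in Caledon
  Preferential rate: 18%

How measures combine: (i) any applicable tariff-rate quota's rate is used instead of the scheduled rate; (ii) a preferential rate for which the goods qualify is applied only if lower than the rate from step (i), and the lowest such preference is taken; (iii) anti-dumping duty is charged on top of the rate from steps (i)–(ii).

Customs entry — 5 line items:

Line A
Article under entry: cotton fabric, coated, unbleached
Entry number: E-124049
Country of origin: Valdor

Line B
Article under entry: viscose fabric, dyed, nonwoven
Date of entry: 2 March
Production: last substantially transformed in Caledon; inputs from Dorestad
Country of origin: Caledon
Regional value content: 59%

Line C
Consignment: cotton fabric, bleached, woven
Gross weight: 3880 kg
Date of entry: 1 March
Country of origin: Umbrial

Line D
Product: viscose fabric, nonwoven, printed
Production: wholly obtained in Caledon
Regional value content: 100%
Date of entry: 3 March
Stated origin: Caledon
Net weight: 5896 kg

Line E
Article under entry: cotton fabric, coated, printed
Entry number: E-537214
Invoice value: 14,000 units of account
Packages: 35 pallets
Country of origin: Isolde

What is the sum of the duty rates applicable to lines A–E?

117%

Line A: cotton → IV.1; coated → IV.1.2; unbleached → IV.1.2.2. Scheduled 15%. No special measure applies. → 15%.
Line B: viscose → IV.2; nonwoven → IV.2.1; dyed → IV.2.1.1. Scheduled 17%. Caledon agreement on IV.2: not wholly obtained; Caledon agreement on IV.2.2.1: IV.2.1.1 not covered; Caledon agreement on IV.1.1.1: IV.2.1.1 not covered. → 17%.
Line C: cotton → IV.1; woven → IV.1.1; bleached → IV.1.1.1. Scheduled 34%. No special measure applies. → 34%.
Line D: viscose → IV.2; nonwoven → IV.2.1; printed → IV.2.1.4. Scheduled 20%. Caledon agreement on IV.2: wholly obtained → 9% available; Caledon agreement on IV.2.2.1: IV.2.1.4 not covered; Caledon agreement on IV.1.1.1: IV.2.1.4 not covered; preferential 9%. → 9%.
Line E: cotton → IV.1; coated → IV.1.2; printed → IV.1.2.1. Scheduled 19%. anti-dumping (Isolde, IV.1): +23%; total 19% + 23% = 42%. → 42%.
Sum: 15% + 17% + 34% + 9% + 42% = 117%.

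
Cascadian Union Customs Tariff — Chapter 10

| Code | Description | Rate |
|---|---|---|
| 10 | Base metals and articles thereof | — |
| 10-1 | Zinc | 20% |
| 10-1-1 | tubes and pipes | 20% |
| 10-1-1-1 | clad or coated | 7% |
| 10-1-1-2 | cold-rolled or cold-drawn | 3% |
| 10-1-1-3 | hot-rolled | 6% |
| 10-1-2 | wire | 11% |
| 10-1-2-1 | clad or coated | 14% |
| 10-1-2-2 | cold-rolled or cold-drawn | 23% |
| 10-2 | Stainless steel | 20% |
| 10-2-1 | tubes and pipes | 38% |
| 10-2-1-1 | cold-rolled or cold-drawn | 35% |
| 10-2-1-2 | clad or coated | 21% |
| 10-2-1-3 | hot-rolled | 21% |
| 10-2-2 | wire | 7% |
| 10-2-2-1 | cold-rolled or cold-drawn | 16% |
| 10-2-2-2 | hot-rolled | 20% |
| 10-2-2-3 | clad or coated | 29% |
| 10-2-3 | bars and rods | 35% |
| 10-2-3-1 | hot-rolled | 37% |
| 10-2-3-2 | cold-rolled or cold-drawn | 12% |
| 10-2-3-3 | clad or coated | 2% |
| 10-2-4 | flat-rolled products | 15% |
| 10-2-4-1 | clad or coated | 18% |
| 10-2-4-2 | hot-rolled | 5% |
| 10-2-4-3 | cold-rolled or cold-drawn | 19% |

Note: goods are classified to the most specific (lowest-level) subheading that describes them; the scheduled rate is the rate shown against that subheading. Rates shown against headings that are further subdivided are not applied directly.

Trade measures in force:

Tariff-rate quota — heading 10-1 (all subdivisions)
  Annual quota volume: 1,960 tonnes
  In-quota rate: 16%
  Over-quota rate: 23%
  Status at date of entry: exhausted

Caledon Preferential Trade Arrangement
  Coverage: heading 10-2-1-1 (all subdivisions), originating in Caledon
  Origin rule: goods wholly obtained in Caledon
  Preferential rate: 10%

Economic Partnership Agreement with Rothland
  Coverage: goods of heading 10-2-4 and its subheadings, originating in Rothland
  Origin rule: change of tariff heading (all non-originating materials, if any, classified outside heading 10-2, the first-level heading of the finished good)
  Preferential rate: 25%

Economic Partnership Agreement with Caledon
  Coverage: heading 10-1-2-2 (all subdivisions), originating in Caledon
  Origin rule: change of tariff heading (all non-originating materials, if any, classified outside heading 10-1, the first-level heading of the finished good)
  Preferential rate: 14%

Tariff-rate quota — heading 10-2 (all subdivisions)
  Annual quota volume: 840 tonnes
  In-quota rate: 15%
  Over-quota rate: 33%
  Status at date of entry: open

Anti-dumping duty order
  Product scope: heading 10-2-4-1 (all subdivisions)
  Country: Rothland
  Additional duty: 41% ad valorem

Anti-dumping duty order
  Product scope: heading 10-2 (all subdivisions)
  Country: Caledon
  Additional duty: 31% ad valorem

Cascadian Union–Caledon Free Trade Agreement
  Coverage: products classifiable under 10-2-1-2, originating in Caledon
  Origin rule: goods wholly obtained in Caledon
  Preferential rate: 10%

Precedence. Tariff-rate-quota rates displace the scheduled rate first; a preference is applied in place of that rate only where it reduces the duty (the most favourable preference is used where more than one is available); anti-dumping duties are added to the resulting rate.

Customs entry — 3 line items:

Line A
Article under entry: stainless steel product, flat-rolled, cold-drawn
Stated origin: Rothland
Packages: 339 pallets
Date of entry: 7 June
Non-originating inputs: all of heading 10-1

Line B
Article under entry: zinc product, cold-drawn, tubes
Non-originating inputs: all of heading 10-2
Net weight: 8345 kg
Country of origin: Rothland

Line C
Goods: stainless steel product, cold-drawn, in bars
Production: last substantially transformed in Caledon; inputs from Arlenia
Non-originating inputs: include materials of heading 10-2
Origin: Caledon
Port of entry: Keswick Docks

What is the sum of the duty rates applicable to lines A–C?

84%

Line A: stainless steel → 10-2; flat-rolled → 10-2-4; cold-drawn → 10-2-4-3. Scheduled 19%. quota on 10-2 open → in-quota 15%; Rothland agreement on 10-2-4: CTH met → 25% available; preference 25% not lower than 15% → no reduction. → 15%.
Line B: zinc → 10-1; tubes → 10-1-1; cold-drawn → 10-1-1-2. Scheduled 3%. quota on 10-1 exhausted → over-quota 23%; Rothland agreement on 10-2-4: 10-1-1-2 not covered. → 23%.
Line C: stainless steel → 10-2; in bars → 10-2-3; cold-drawn → 10-2-3-2. Scheduled 12%. quota on 10-2 open → in-quota 15%; Caledon agreement on 10-2-1-1: 10-2-3-2 not covered; Caledon agreement on 10-1-2-2: 10-2-3-2 not covered; Caledon agreement on 10-2-1-2: 10-2-3-2 not covered; anti-dumping (Caledon, 10-2): +31%; total 15% + 31% = 46%. → 46%.
Sum: 15% + 23% + 46% = 84%.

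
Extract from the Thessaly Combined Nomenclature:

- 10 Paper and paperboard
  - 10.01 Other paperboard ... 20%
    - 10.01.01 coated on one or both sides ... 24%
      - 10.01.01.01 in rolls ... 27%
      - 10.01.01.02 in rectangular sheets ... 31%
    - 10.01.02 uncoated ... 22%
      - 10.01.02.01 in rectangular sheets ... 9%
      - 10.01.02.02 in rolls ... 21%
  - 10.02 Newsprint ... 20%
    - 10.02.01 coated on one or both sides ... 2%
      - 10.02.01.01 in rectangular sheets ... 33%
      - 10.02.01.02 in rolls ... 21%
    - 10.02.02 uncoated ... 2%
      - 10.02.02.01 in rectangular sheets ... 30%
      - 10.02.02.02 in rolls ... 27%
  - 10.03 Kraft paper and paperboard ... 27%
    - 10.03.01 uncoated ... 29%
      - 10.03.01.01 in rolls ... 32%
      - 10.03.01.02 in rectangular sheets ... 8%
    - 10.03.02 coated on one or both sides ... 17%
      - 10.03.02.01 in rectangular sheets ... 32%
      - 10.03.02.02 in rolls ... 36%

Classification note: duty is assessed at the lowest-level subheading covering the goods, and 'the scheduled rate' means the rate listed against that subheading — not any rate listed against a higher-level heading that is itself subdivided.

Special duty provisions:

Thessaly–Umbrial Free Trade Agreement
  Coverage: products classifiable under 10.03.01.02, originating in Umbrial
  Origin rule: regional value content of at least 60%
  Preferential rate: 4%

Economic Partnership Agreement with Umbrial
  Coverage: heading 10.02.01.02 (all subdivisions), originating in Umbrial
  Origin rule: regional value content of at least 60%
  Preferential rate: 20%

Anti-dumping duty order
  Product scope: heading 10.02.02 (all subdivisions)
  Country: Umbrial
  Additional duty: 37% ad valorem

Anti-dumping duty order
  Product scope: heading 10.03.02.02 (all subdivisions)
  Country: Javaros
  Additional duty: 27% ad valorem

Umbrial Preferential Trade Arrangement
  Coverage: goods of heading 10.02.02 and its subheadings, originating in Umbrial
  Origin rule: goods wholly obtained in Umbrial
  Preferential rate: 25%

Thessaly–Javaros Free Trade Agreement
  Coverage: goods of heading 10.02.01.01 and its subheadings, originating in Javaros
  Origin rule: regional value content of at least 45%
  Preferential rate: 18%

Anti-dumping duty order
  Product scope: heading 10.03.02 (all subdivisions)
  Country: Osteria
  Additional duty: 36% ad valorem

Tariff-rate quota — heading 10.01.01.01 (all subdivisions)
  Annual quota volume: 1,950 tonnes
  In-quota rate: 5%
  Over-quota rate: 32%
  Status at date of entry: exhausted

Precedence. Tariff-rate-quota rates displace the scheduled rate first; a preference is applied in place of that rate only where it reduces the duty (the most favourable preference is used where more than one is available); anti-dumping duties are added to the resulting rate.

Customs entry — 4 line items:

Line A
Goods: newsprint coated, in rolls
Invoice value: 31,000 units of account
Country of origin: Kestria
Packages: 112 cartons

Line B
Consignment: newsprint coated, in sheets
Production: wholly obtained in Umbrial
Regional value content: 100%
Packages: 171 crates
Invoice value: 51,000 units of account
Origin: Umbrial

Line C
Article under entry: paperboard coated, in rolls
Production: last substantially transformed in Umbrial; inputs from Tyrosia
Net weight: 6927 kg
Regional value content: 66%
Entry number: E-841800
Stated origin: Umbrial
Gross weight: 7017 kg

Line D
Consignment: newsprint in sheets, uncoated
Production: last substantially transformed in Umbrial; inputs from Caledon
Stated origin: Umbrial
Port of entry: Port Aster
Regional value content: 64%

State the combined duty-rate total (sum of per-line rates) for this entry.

Line A: newsprint → 10.02; coated → 10.02.01; in rolls → 10.02.01.02. Scheduled 21%. No special measure applies. → 21%.
Line B: newsprint → 10.02; coated → 10.02.01; in sheets → 10.02.01.01. Scheduled 33%. Umbrial agreement on 10.03.01.02: 10.02.01.01 not covered; Umbrial agreement on 10.02.01.02: 10.02.01.01 not covered; Umbrial agreement on 10.02.02: 10.02.01.01 not covered. → 33%.
Line C: paperboard → 10.01; coated → 10.01.01; in rolls → 10.01.01.01. Scheduled 27%. quota on 10.01.01.01 exhausted → over-quota 32%; Umbrial agreement on 10.03.01.02: 10.01.01.01 not covered; Umbrial agreement on 10.02.01.02: 10.01.01.01 not covered; Umbrial agreement on 10.02.02: 10.01.01.01 not covered. → 32%.
Line D: newsprint → 10.02; uncoated → 10.02.02; in sheets → 10.02.02.01. Scheduled 30%. Umbrial agreement on 10.03.01.02: 10.02.02.01 not covered; Umbrial agreement on 10.02.01.02: 10.02.02.01 not covered; Umbrial agreement on 10.02.02: not wholly obtained; anti-dumping (Umbrial, 10.02.02): +37%; total 30% + 37% = 67%. → 67%.
Sum: 21% + 33% + 32% + 67% = 153%.

153%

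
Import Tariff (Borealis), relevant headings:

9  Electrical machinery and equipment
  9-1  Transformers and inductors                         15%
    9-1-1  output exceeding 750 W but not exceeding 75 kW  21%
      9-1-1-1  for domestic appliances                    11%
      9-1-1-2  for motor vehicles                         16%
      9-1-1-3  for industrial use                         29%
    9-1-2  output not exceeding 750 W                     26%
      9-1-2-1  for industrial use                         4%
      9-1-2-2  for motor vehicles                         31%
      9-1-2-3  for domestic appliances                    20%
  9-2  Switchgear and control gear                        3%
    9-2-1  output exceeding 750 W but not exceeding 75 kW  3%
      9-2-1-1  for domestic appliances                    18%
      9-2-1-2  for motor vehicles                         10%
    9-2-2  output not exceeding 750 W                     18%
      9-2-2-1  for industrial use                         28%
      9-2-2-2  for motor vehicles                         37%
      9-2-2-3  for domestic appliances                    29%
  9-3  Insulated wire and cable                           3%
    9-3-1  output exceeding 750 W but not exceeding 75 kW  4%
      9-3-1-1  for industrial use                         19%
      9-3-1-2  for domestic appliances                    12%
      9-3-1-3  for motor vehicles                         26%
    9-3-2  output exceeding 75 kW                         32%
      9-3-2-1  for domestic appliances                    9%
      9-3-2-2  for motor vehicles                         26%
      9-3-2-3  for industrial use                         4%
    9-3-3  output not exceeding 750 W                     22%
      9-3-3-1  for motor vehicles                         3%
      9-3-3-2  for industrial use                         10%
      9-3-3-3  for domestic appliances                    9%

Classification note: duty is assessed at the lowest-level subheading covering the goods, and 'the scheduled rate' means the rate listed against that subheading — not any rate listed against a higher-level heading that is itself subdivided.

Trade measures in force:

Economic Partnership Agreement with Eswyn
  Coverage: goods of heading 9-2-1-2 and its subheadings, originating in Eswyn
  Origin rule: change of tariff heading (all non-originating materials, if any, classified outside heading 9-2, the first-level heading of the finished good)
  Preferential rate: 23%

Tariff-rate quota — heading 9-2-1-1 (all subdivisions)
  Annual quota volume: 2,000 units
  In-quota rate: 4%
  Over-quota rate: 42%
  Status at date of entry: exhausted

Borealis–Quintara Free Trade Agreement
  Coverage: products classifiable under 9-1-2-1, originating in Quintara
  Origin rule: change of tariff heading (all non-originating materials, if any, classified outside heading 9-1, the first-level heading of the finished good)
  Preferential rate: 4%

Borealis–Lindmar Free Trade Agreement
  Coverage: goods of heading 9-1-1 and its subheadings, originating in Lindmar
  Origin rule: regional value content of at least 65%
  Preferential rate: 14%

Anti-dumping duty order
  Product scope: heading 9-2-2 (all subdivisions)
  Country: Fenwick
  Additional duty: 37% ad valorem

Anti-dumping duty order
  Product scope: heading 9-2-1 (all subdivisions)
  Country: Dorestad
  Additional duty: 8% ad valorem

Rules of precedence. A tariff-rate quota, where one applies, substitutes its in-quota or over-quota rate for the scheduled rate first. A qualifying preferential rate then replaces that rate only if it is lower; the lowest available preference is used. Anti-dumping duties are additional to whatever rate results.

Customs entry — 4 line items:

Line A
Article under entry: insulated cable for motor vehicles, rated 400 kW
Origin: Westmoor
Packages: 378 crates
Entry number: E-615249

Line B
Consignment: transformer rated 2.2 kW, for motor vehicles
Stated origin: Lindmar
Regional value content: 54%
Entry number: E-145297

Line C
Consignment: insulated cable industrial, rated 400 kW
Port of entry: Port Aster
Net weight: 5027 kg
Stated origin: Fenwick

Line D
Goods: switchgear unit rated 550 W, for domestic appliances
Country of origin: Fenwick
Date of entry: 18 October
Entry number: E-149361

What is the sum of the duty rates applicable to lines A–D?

Line A: insulated cable → 9-3; rated 400 kW → 9-3-2; for motor vehicles → 9-3-2-2. Scheduled 26%. No special measure applies. → 26%.
Line B: transformer → 9-1; rated 2.2 kW → 9-1-1; for motor vehicles → 9-1-1-2. Scheduled 16%. Lindmar agreement on 9-1-1: RVC < 65%. → 16%.
Line C: insulated cable → 9-3; rated 400 kW → 9-3-2; industrial → 9-3-2-3. Scheduled 4%. No special measure applies. → 4%.
Line D: switchgear unit → 9-2; rated 550 W → 9-2-2; for domestic appliances → 9-2-2-3. Scheduled 29%. anti-dumping (Fenwick, 9-2-2): +37%; total 29% + 37% = 66%. → 66%.
Sum: 26% + 16% + 4% + 66% = 112%.

112%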